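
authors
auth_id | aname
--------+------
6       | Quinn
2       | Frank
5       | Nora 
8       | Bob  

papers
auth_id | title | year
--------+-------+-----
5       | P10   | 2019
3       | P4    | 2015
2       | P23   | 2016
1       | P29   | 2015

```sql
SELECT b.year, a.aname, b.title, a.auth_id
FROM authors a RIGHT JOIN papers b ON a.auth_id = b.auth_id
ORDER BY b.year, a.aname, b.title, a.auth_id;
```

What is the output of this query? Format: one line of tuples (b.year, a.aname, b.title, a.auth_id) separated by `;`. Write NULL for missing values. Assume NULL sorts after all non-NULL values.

RIGHT JOIN keeps every row from `papers`; unmatched rows get NULL for `authors`'s columns.
Matching on a.auth_id = b.auth_id.
Matched pairs: 2; unmatched b rows kept: 2.

(2015, NULL, P29, NULL); (2015, NULL, P4, NULL); (2016, Frank, P23, 2); (2019, Nora, P10, 5)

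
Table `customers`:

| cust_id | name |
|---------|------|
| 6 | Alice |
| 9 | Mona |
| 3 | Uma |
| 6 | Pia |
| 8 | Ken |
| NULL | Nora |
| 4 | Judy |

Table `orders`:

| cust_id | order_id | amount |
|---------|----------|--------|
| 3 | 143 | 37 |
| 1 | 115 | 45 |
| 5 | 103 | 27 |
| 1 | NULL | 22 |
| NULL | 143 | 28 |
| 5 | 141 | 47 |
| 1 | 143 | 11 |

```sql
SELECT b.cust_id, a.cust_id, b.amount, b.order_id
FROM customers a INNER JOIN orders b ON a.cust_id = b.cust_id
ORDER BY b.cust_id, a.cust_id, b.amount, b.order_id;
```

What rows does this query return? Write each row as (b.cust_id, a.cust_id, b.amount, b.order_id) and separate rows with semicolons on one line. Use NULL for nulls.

(3, 3, 37, 143)

INNER JOIN keeps only pairs where the ON condition holds.
Matching on a.cust_id = b.cust_id. A NULL in a compared column never satisfies the condition.
- cust_id=6: no matching b row, dropped.
- cust_id=9: no matching b row, dropped.
- cust_id=3: 1 matching b row(s), so 1 row(s) emitted.
- cust_id=6: no matching b row, dropped.
- cust_id=8: no matching b row, dropped.
- cust_id=NULL: no matching b row, dropped.
- cust_id=4: no matching b row, dropped.
After projecting and ordering:
b.cust_id | a.cust_id | b.amount | b.order_id
3 | 3 | 37 | 143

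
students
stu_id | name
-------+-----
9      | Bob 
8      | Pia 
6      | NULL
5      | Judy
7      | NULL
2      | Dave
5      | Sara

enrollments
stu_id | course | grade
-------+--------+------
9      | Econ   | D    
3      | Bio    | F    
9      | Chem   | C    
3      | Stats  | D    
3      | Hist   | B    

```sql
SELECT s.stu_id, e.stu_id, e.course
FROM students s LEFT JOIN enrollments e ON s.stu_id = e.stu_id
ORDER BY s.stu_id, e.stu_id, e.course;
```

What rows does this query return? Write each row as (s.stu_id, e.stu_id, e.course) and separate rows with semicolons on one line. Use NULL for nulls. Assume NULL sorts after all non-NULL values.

(2, NULL, NULL); (5, NULL, NULL); (5, NULL, NULL); (6, NULL, NULL); (7, NULL, NULL); (8, NULL, NULL); (9, 9, Chem); (9, 9, Econ)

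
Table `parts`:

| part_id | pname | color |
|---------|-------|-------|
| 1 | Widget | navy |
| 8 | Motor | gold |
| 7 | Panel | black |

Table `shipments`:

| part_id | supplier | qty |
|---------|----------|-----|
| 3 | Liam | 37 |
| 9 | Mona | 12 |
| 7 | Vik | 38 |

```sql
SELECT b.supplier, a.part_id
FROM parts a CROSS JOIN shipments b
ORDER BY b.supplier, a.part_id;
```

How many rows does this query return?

9

CROSS JOIN pairs every row of `parts` with every row of `shipments`: 3 × 3 = 9 rows.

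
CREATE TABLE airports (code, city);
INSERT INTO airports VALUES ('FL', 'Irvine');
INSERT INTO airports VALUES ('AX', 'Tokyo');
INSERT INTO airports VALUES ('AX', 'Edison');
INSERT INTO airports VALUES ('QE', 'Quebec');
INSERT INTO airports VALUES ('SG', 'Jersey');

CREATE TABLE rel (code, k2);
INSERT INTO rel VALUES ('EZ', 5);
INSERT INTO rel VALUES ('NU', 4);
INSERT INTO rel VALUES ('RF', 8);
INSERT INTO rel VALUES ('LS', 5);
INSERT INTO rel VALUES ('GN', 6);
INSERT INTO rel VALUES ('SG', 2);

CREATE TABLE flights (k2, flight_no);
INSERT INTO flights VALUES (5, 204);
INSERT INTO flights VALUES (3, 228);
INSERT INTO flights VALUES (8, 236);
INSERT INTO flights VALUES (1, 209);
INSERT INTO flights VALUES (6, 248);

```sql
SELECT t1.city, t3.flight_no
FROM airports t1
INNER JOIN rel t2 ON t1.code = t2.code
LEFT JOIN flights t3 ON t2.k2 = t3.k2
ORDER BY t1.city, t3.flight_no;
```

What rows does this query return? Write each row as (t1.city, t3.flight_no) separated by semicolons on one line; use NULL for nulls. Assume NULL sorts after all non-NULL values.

(Jersey, NULL)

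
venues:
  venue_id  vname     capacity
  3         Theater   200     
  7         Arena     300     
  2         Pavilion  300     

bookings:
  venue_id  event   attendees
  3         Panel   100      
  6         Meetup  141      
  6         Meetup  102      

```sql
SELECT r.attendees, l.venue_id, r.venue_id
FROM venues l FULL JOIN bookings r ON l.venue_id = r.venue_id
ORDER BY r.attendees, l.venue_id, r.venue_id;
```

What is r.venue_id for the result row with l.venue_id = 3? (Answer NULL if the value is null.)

3

FULL OUTER JOIN keeps every row from both sides; unmatched rows get NULL for the other side's columns.
Matching on l.venue_id = r.venue_id.
- l (venue_id=3) pairs with 1 row(s) of r.
- l (venue_id=7) has no partner → padded with NULL.
- l (venue_id=2) has no partner → padded with NULL.
- 2 r row(s) had no l match → kept, l columns NULL.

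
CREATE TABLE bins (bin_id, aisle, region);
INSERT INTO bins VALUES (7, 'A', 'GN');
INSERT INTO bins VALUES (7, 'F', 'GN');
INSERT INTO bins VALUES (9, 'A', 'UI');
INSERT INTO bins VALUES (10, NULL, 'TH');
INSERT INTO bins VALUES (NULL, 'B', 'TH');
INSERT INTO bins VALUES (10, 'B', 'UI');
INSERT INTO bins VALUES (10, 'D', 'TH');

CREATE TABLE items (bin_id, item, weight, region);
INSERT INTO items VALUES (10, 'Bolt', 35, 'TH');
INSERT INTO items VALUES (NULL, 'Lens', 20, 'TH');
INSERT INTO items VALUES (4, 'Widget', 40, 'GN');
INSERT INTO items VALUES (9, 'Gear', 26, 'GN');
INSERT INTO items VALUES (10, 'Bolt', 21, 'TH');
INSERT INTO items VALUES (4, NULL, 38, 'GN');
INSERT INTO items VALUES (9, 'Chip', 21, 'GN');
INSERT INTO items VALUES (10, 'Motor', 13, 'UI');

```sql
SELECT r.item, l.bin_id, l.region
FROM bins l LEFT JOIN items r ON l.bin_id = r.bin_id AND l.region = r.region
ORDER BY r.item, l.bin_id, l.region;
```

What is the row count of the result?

9

LEFT JOIN keeps every row from `bins`; unmatched rows get NULL for `items`'s columns.
Matching on l.bin_id = r.bin_id AND l.region = r.region. A NULL in a compared column never satisfies the condition.
- l (bin_id=7, region=GN) has no partner → padded with NULL.
- l (bin_id=7, region=GN) has no partner → padded with NULL.
- l (bin_id=9, region=UI) has no partner → padded with NULL.
- l (bin_id=10, region=TH) pairs with 2 row(s) of r.
- l (bin_id=NULL, region=TH) has no partner → padded with NULL.
- l (bin_id=10, region=UI) pairs with 1 row(s) of r.
- l (bin_id=10, region=TH) pairs with 2 row(s) of r.
Total: 5 matched + 4 padded = 9 rows.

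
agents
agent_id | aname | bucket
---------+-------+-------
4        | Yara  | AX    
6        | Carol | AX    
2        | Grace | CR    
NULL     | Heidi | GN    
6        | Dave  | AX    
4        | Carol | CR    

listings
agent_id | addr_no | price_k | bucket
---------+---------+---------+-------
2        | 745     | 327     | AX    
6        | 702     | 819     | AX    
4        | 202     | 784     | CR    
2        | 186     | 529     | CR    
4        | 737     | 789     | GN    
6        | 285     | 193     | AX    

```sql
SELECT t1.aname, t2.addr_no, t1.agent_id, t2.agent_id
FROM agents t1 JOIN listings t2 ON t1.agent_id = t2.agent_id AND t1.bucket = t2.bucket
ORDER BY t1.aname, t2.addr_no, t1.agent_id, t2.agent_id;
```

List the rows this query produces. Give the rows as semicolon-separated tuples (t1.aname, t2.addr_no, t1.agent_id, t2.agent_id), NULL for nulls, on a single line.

(Carol, 202, 4, 4); (Carol, 285, 6, 6); (Carol, 702, 6, 6); (Dave, 285, 6, 6); (Dave, 702, 6, 6); (Grace, 186, 2, 2)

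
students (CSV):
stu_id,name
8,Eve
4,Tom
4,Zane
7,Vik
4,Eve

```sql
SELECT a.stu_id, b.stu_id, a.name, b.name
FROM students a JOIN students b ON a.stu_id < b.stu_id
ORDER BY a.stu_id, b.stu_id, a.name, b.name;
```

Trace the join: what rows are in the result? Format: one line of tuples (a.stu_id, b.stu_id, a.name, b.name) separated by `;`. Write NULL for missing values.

INNER JOIN keeps only pairs where the ON condition holds.
Matching on a.stu_id < b.stu_id.
- a row (stu_id=8): no match → dropped.
- a row (stu_id=4): matches 2 b row(s) → 2 output row(s).
- a row (stu_id=4): matches 2 b row(s) → 2 output row(s).
- a row (stu_id=7): matches 1 b row(s) → 1 output row(s).
- a row (stu_id=4): matches 2 b row(s) → 2 output row(s).
After projecting and ordering:
a.stu_id | b.stu_id | a.name | b.name
4 | 7 | Eve | Vik
4 | 7 | Tom | Vik
4 | 7 | Zane | Vik
4 | 8 | Eve | Eve
4 | 8 | Tom | Eve
4 | 8 | Zane | Eve
7 | 8 | Vik | Eve

(4, 7, Eve, Vik); (4, 7, Tom, Vik); (4, 7, Zane, Vik); (4, 8, Eve, Eve); (4, 8, Tom, Eve); (4, 8, Zane, Eve); (7, 8, Vik, Eve)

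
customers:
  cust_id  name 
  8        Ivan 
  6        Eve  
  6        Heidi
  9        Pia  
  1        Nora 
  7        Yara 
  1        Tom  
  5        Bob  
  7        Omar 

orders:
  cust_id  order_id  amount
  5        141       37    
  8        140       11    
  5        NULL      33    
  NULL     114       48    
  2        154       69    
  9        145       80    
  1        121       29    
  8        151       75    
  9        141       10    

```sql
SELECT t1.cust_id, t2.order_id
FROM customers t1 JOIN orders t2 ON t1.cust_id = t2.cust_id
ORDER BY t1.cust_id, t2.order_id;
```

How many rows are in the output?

INNER JOIN keeps only pairs where the ON condition holds.
Matching on t1.cust_id = t2.cust_id. A NULL in a compared column never satisfies the condition.
- t1 row (cust_id=8): matches 2 t2 row(s) → 2 output row(s).
- t1 row (cust_id=6): no match → dropped.
- t1 row (cust_id=6): no match → dropped.
- t1 row (cust_id=9): matches 2 t2 row(s) → 2 output row(s).
- t1 row (cust_id=1): matches 1 t2 row(s) → 1 output row(s).
- t1 row (cust_id=7): no match → dropped.
- t1 row (cust_id=1): matches 1 t2 row(s) → 1 output row(s).
- t1 row (cust_id=5): matches 2 t2 row(s) → 2 output row(s).
- t1 row (cust_id=7): no match → dropped.
Total: 8 rows.

8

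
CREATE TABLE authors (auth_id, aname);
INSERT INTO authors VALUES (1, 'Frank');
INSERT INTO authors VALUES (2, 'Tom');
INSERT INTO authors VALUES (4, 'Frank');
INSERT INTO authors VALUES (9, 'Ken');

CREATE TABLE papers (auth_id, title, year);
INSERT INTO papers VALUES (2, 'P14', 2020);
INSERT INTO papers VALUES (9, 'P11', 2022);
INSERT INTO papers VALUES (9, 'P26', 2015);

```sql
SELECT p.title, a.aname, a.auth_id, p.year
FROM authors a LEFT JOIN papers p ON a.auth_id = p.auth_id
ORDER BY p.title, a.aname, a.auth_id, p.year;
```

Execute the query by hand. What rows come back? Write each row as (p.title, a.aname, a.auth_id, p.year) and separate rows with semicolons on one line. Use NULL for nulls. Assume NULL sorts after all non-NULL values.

(P11, Ken, 9, 2022); (P14, Tom, 2, 2020); (P26, Ken, 9, 2015); (NULL, Frank, 1, NULL); (NULL, Frank, 4, NULL)

LEFT JOIN keeps every row from `authors`; unmatched rows get NULL for `papers`'s columns.
Matching on a.auth_id = p.auth_id.
- a[0] auth_id=1 → no match; kept with NULLs on the p side.
- a[1] auth_id=2 → 1 match(es) in p → 1 row(s).
- a[2] auth_id=4 → no match; kept with NULLs on the p side.
- a[3] auth_id=9 → 2 match(es) in p → 2 row(s).
After projecting and ordering:
p.title | a.aname | a.auth_id | p.year
P11 | Ken | 9 | 2022
P14 | Tom | 2 | 2020
P26 | Ken | 9 | 2015
NULL | Frank | 1 | NULL
NULL | Frank | 4 | NULL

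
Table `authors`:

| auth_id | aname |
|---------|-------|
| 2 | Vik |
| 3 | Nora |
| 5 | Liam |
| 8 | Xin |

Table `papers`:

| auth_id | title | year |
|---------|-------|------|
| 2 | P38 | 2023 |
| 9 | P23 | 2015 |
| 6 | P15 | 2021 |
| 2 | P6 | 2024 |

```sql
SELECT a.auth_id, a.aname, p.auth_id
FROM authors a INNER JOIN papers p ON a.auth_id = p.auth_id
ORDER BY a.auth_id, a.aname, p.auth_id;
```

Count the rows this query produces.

2

INNER JOIN keeps only pairs where the ON condition holds.
Matching on a.auth_id = p.auth_id.
Matched pairs: 2.
Total: 2 rows.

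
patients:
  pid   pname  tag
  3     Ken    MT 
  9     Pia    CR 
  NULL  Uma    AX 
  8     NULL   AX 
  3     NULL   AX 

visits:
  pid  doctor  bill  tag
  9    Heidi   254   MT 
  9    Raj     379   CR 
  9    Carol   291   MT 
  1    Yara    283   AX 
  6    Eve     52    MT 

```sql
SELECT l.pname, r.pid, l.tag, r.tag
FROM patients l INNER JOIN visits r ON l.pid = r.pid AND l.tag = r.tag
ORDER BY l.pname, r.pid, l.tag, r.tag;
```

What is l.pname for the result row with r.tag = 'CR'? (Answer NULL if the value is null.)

INNER JOIN keeps only pairs where the ON condition holds.
Matching on l.pid = r.pid AND l.tag = r.tag. A NULL in a compared column never satisfies the condition.
- l (pid=3, tag=MT) has no partner → excluded.
- l (pid=9, tag=CR) pairs with 1 row(s) of r.
- l (pid=NULL, tag=AX) has no partner → excluded.
- l (pid=8, tag=AX) has no partner → excluded.
- l (pid=3, tag=AX) has no partner → excluded.

Pia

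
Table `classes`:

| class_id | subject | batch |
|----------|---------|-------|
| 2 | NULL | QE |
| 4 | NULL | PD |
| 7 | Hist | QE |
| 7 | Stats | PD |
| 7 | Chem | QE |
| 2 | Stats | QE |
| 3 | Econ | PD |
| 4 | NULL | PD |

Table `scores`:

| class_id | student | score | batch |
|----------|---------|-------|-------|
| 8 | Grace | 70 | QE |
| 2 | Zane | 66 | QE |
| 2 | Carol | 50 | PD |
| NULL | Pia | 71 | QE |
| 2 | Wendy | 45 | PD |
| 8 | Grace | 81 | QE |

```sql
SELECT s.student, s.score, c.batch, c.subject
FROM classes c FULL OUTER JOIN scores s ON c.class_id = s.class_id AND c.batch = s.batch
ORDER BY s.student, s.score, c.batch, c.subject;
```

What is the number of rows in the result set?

13

FULL OUTER JOIN keeps every row from both sides; unmatched rows get NULL for the other side's columns.
Matching on c.class_id = s.class_id AND c.batch = s.batch. A NULL in a compared column never satisfies the condition.
Matched pairs: 2; unmatched c rows kept: 6; unmatched s rows kept: 5.
Total: 2 matched + 11 padded = 13 rows.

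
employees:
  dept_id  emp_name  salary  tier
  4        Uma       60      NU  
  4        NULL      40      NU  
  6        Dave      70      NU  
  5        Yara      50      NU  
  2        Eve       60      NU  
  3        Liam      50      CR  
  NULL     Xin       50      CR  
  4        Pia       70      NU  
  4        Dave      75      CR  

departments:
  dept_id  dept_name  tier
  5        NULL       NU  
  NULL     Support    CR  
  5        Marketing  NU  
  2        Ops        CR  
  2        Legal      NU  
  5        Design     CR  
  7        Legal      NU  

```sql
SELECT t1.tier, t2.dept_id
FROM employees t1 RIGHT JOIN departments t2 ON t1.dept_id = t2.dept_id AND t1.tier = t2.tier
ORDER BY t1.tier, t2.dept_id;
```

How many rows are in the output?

7

RIGHT JOIN keeps every row from `departments`; unmatched rows get NULL for `employees`'s columns.
Matching on t1.dept_id = t2.dept_id AND t1.tier = t2.tier. A NULL in a compared column never satisfies the condition.
- t1 row (dept_id=4, tier=NU): no match.
- t1 row (dept_id=4, tier=NU): no match.
- t1 row (dept_id=6, tier=NU): no match.
- t1 row (dept_id=5, tier=NU): matches 2 t2 row(s) → 2 output row(s).
- t1 row (dept_id=2, tier=NU): matches 1 t2 row(s) → 1 output row(s).
- t1 row (dept_id=3, tier=CR): no match.
- t1 row (dept_id=NULL, tier=CR): no match.
- t1 row (dept_id=4, tier=NU): no match.
- t1 row (dept_id=4, tier=CR): no match.
- 4 t2 row(s) had no t1 match → kept, t1 columns NULL.
Total: 3 matched + 4 padded = 7 rows.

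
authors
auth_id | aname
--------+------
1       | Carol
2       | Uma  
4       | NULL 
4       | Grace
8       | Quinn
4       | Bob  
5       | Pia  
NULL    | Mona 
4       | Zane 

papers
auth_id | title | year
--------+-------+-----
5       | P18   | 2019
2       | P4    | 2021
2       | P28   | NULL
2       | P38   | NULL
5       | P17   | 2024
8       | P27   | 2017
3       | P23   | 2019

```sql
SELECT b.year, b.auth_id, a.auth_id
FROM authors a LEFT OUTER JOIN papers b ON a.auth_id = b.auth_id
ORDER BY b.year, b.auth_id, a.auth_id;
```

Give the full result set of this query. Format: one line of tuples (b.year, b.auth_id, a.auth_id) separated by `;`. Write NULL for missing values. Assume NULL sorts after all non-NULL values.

(2017, 8, 8); (2019, 5, 5); (2021, 2, 2); (2024, 5, 5); (NULL, 2, 2); (NULL, 2, 2); (NULL, NULL, 1); (NULL, NULL, 4); (NULL, NULL, 4); (NULL, NULL, 4); (NULL, NULL, 4); (NULL, NULL, NULL)

LEFT JOIN keeps every row from `authors`; unmatched rows get NULL for `papers`'s columns.
Matching on a.auth_id = b.auth_id. A NULL in a compared column never satisfies the condition.
- a (auth_id=1) has no partner → padded with NULL.
- a (auth_id=2) pairs with 3 row(s) of b.
- a (auth_id=4) has no partner → padded with NULL.
- a (auth_id=4) has no partner → padded with NULL.
- a (auth_id=8) pairs with 1 row(s) of b.
- a (auth_id=4) has no partner → padded with NULL.
- a (auth_id=5) pairs with 2 row(s) of b.
- a (auth_id=NULL) has no partner → padded with NULL.
- a (auth_id=4) has no partner → padded with NULL.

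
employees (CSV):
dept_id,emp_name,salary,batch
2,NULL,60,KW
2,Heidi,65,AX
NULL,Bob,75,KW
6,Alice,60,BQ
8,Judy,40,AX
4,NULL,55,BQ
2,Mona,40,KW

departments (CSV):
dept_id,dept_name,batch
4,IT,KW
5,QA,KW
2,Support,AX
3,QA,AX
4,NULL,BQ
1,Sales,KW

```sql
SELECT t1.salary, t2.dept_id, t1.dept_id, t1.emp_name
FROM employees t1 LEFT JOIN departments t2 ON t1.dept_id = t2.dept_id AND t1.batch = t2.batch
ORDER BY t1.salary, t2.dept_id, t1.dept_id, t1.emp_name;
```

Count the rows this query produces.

7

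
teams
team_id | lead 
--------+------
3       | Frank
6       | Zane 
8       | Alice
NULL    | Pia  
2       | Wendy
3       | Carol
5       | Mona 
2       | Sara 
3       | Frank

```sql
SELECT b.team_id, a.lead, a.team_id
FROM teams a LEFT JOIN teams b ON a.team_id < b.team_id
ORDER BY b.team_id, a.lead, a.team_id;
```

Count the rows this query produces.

LEFT JOIN keeps every row from `teams a`; unmatched rows get NULL for `teams b`'s columns.
Matching on a.team_id < b.team_id. A NULL in a compared column never satisfies the condition.
- a (team_id=3) pairs with 3 row(s) of b.
- a (team_id=6) pairs with 1 row(s) of b.
- a (team_id=8) has no partner → padded with NULL.
- a (team_id=NULL) has no partner → padded with NULL.
- a (team_id=2) pairs with 6 row(s) of b.
- a (team_id=3) pairs with 3 row(s) of b.
- a (team_id=5) pairs with 2 row(s) of b.
- a (team_id=2) pairs with 6 row(s) of b.
- a (team_id=3) pairs with 3 row(s) of b.
Total: 24 matched + 2 padded = 26 rows.

26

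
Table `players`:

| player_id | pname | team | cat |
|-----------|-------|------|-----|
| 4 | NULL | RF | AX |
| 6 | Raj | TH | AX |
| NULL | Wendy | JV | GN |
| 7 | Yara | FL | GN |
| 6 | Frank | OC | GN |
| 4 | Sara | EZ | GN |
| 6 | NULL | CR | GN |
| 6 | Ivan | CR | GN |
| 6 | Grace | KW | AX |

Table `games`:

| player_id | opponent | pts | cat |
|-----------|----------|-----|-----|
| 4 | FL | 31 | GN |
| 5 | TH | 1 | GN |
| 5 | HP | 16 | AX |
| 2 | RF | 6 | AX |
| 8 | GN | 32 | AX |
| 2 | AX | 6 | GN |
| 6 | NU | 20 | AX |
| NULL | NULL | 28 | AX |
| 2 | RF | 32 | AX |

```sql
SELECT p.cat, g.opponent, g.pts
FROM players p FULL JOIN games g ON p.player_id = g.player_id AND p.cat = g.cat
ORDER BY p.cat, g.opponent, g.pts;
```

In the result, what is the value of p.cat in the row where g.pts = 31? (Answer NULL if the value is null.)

GN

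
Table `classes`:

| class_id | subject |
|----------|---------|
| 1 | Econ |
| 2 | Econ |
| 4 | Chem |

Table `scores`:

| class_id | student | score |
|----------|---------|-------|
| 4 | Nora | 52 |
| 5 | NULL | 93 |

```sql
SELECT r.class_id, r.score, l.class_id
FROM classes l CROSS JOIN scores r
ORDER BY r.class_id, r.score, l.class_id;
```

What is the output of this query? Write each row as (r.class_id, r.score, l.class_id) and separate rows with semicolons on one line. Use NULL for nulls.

(4, 52, 1); (4, 52, 2); (4, 52, 4); (5, 93, 1); (5, 93, 2); (5, 93, 4)

CROSS JOIN pairs every row of `classes` with every row of `scores`: 3 × 2 = 6 rows.
After projecting and ordering:
r.class_id | r.score | l.class_id
4 | 52 | 1
4 | 52 | 2
4 | 52 | 4
5 | 93 | 1
5 | 93 | 2
5 | 93 | 4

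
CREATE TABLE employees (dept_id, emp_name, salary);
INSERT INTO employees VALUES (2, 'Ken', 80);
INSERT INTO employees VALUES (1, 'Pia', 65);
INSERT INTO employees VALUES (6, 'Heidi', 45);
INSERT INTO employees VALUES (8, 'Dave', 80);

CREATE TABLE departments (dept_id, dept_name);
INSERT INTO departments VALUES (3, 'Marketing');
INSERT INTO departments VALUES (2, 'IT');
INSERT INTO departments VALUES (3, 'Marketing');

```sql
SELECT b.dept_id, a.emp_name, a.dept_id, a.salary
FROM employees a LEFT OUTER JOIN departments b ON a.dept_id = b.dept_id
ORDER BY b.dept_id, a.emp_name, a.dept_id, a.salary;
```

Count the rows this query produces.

4

LEFT JOIN keeps every row from `employees`; unmatched rows get NULL for `departments`'s columns.
Matching on a.dept_id = b.dept_id.
- a[0] dept_id=2 → 1 match(es) in b → 1 row(s).
- a[1] dept_id=1 → no match; kept with NULLs on the b side.
- a[2] dept_id=6 → no match; kept with NULLs on the b side.
- a[3] dept_id=8 → no match; kept with NULLs on the b side.
Total: 1 matched + 3 padded = 4 rows.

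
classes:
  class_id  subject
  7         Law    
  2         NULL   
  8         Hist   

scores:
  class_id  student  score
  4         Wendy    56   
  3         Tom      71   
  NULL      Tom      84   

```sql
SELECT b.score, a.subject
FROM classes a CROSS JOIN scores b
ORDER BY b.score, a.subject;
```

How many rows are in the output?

9

CROSS JOIN pairs every row of `classes` with every row of `scores`: 3 × 3 = 9 rows.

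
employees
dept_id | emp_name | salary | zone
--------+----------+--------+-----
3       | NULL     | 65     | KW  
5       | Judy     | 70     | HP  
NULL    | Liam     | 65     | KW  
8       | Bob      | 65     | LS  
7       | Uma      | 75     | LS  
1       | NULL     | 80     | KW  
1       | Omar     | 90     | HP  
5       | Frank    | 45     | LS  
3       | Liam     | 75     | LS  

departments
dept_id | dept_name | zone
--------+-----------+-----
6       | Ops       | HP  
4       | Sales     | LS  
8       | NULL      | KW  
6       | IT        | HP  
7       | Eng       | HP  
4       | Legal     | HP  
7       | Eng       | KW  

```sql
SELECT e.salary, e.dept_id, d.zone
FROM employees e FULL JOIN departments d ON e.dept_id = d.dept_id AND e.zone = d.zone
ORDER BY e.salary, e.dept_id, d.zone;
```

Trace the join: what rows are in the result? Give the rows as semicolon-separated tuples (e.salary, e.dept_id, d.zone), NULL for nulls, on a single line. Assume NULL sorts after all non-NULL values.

FULL OUTER JOIN keeps every row from both sides; unmatched rows get NULL for the other side's columns.
Matching on e.dept_id = d.dept_id AND e.zone = d.zone. A NULL in a compared column never satisfies the condition.
Matched pairs: 0; unmatched e rows kept: 9; unmatched d rows kept: 7.

(45, 5, NULL); (65, 3, NULL); (65, 8, NULL); (65, NULL, NULL); (70, 5, NULL); (75, 3, NULL); (75, 7, NULL); (80, 1, NULL); (90, 1, NULL); (NULL, NULL, HP); (NULL, NULL, HP); (NULL, NULL, HP); (NULL, NULL, HP); (NULL, NULL, KW); (NULL, NULL, KW); (NULL, NULL, LS)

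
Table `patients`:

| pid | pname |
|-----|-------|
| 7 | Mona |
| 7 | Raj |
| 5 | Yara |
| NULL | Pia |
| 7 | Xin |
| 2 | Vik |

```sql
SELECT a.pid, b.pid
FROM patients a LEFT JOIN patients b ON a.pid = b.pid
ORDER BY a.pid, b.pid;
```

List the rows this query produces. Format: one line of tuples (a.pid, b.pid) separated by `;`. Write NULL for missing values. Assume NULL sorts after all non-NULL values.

LEFT JOIN keeps every row from `patients a`; unmatched rows get NULL for `patients b`'s columns.
Matching on a.pid = b.pid. A NULL in a compared column never satisfies the condition.
- a[0] pid=7 → 3 match(es) in b → 3 row(s).
- a[1] pid=7 → 3 match(es) in b → 3 row(s).
- a[2] pid=5 → 1 match(es) in b → 1 row(s).
- a[3] pid=NULL → no match; kept with NULLs on the b side.
- a[4] pid=7 → 3 match(es) in b → 3 row(s).
- a[5] pid=2 → 1 match(es) in b → 1 row(s).

(2, 2); (5, 5); (7, 7); (7, 7); (7, 7); (7, 7); (7, 7); (7, 7); (7, 7); (7, 7); (7, 7); (NULL, NULL)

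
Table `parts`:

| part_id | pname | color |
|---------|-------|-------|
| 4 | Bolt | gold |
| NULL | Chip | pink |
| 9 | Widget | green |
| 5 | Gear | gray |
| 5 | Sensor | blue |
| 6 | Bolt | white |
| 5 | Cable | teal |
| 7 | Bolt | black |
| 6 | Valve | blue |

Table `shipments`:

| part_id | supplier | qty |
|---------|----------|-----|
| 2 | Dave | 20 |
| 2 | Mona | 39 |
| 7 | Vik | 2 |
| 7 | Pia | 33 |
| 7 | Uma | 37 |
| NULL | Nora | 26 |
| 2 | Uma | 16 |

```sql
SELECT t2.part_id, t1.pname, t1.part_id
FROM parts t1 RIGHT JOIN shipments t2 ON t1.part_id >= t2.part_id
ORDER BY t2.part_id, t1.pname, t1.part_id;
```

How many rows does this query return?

RIGHT JOIN keeps every row from `shipments`; unmatched rows get NULL for `parts`'s columns.
Matching on t1.part_id >= t2.part_id. A NULL in a compared column never satisfies the condition.
- t1 row (part_id=4): matches 3 t2 row(s) → 3 output row(s).
- t1 row (part_id=NULL): no match.
- t1 row (part_id=9): matches 6 t2 row(s) → 6 output row(s).
- t1 row (part_id=5): matches 3 t2 row(s) → 3 output row(s).
- t1 row (part_id=5): matches 3 t2 row(s) → 3 output row(s).
- t1 row (part_id=6): matches 3 t2 row(s) → 3 output row(s).
- t1 row (part_id=5): matches 3 t2 row(s) → 3 output row(s).
- t1 row (part_id=7): matches 6 t2 row(s) → 6 output row(s).
- t1 row (part_id=6): matches 3 t2 row(s) → 3 output row(s).
- 1 t2 row(s) had no t1 match → kept, t1 columns NULL.
Total: 30 matched + 1 padded = 31 rows.

31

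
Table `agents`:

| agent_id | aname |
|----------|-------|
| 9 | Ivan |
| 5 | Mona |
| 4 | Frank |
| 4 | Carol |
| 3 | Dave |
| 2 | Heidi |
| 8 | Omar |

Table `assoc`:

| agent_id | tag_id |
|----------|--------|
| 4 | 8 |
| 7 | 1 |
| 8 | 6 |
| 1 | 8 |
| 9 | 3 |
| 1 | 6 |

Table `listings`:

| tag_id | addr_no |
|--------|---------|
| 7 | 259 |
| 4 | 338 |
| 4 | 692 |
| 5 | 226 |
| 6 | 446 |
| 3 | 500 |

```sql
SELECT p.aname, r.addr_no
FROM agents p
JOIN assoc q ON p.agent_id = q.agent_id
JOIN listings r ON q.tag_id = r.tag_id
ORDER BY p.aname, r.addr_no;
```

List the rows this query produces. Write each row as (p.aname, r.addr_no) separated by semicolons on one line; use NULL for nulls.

Joins associate left-to-right: agents INNER JOIN assoc on agent_id gives 4 intermediate row(s).
Then INNER JOIN `listings r` on tag_id: keep only rows whose q.tag_id appears in r.

(Ivan, 500); (Omar, 446)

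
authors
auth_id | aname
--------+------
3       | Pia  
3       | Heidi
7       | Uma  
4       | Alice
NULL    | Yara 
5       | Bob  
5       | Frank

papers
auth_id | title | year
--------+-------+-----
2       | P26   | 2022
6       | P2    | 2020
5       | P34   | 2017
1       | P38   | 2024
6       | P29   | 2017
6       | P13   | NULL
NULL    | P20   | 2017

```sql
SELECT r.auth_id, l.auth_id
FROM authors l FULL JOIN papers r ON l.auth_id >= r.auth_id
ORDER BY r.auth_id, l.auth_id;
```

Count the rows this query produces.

20

FULL OUTER JOIN keeps every row from both sides; unmatched rows get NULL for the other side's columns.
Matching on l.auth_id >= r.auth_id. A NULL in a compared column never satisfies the condition.
- auth_id=3: 2 matching r row(s), so 2 row(s) emitted.
- auth_id=3: 2 matching r row(s), so 2 row(s) emitted.
- auth_id=7: 6 matching r row(s), so 6 row(s) emitted.
- auth_id=4: 2 matching r row(s), so 2 row(s) emitted.
- auth_id=NULL: no r row matches, row kept with r columns NULL.
- auth_id=5: 3 matching r row(s), so 3 row(s) emitted.
- auth_id=5: 3 matching r row(s), so 3 row(s) emitted.
- plus 1 unmatched r row(s), each kept with NULL l columns.
Total: 18 matched + 2 padded = 20 rows.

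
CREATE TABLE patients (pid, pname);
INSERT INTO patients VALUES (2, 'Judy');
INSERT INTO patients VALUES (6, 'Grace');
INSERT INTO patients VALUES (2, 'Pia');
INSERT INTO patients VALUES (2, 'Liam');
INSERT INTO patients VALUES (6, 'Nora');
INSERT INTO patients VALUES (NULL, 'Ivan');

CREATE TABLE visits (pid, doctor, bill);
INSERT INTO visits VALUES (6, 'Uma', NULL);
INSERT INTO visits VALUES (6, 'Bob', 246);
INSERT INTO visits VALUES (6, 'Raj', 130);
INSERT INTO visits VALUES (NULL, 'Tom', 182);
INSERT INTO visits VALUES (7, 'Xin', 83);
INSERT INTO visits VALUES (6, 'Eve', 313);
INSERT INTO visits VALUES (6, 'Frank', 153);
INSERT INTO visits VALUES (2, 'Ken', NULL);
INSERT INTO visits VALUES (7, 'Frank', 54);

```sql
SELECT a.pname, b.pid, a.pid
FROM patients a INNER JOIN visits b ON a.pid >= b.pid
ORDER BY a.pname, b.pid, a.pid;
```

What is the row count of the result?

15

INNER JOIN keeps only pairs where the ON condition holds.
Matching on a.pid >= b.pid. A NULL in a compared column never satisfies the condition.
- a (pid=2) pairs with 1 row(s) of b.
- a (pid=6) pairs with 6 row(s) of b.
- a (pid=2) pairs with 1 row(s) of b.
- a (pid=2) pairs with 1 row(s) of b.
- a (pid=6) pairs with 6 row(s) of b.
- a (pid=NULL) has no partner → excluded.
Total: 15 rows.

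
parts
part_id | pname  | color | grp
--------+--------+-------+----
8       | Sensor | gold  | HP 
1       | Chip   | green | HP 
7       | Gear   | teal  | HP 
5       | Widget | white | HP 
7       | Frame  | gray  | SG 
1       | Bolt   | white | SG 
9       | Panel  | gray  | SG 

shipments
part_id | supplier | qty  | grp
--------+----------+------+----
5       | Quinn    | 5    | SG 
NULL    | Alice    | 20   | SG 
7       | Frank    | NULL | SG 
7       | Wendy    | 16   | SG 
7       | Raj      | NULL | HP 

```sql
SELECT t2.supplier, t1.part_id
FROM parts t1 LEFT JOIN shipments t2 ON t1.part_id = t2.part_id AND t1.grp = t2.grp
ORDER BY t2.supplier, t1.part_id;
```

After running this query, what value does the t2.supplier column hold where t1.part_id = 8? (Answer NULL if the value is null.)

NULL

LEFT JOIN keeps every row from `parts`; unmatched rows get NULL for `shipments`'s columns.
Matching on t1.part_id = t2.part_id AND t1.grp = t2.grp. A NULL in a compared column never satisfies the condition.
- t1 row (part_id=8, grp=HP): no match → kept, t2 columns NULL.
- t1 row (part_id=1, grp=HP): no match → kept, t2 columns NULL.
- t1 row (part_id=7, grp=HP): matches 1 t2 row(s) → 1 output row(s).
- t1 row (part_id=5, grp=HP): no match → kept, t2 columns NULL.
- t1 row (part_id=7, grp=SG): matches 2 t2 row(s) → 2 output row(s).
- t1 row (part_id=1, grp=SG): no match → kept, t2 columns NULL.
- t1 row (part_id=9, grp=SG): no match → kept, t2 columns NULL.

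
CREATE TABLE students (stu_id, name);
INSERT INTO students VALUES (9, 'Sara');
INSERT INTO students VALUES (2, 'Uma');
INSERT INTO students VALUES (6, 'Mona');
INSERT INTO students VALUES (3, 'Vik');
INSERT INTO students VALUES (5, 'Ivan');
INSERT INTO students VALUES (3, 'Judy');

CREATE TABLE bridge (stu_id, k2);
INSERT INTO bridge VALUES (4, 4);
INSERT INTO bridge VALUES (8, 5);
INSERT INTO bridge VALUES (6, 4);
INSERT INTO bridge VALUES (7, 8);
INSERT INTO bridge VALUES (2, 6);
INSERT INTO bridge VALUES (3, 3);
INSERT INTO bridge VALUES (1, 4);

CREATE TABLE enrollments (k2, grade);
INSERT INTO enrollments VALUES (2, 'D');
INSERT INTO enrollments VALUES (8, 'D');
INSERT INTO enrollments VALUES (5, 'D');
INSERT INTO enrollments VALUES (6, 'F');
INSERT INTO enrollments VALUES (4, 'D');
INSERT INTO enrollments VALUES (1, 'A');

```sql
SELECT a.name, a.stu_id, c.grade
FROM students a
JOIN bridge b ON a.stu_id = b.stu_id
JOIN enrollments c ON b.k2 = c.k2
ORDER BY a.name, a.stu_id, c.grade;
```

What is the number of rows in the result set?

2

Joins associate left-to-right: students INNER JOIN bridge on stu_id gives 4 intermediate row(s).
Then INNER JOIN `enrollments c` on k2: keep only rows whose b.k2 appears in c.
Result: 2 row(s).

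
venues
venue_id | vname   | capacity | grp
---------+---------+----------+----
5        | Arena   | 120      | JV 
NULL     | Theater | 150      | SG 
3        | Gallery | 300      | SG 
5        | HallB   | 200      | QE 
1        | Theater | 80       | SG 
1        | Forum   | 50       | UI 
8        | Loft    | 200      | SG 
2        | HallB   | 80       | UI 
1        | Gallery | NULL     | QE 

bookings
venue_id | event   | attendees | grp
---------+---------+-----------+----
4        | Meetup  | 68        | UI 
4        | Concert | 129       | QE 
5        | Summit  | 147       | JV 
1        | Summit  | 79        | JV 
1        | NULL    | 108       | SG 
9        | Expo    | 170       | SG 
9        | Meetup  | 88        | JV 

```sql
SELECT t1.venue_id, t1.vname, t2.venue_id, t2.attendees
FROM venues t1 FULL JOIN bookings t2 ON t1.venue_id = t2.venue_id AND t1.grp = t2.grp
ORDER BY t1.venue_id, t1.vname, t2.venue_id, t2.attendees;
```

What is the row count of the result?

FULL OUTER JOIN keeps every row from both sides; unmatched rows get NULL for the other side's columns.
Matching on t1.venue_id = t2.venue_id AND t1.grp = t2.grp. A NULL in a compared column never satisfies the condition.
- t1 row (venue_id=5, grp=JV): matches 1 t2 row(s) → 1 output row(s).
- t1 row (venue_id=NULL, grp=SG): no match → kept, t2 columns NULL.
- t1 row (venue_id=3, grp=SG): no match → kept, t2 columns NULL.
- t1 row (venue_id=5, grp=QE): no match → kept, t2 columns NULL.
- t1 row (venue_id=1, grp=SG): matches 1 t2 row(s) → 1 output row(s).
- t1 row (venue_id=1, grp=UI): no match → kept, t2 columns NULL.
- t1 row (venue_id=8, grp=SG): no match → kept, t2 columns NULL.
- t1 row (venue_id=2, grp=UI): no match → kept, t2 columns NULL.
- t1 row (venue_id=1, grp=QE): no match → kept, t2 columns NULL.
- plus 5 unmatched t2 row(s), each kept with NULL t1 columns.
Total: 2 matched + 12 padded = 14 rows.

14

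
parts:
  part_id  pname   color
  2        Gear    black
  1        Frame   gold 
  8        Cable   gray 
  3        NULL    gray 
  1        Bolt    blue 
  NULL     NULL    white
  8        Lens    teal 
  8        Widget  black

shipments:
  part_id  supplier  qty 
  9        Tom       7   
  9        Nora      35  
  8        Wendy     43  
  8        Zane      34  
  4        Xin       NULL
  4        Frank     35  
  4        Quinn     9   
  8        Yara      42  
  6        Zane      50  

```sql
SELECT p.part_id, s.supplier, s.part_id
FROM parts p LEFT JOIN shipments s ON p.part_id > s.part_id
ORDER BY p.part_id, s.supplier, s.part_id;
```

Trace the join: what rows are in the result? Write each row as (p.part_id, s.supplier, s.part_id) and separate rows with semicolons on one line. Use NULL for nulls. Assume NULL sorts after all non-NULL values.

(1, NULL, NULL); (1, NULL, NULL); (2, NULL, NULL); (3, NULL, NULL); (8, Frank, 4); (8, Frank, 4); (8, Frank, 4); (8, Quinn, 4); (8, Quinn, 4); (8, Quinn, 4); (8, Xin, 4); (8, Xin, 4); (8, Xin, 4); (8, Zane, 6); (8, Zane, 6); (8, Zane, 6); (NULL, NULL, NULL)

LEFT JOIN keeps every row from `parts`; unmatched rows get NULL for `shipments`'s columns.
Matching on p.part_id > s.part_id. A NULL in a compared column never satisfies the condition.
Matched pairs: 12; unmatched p rows kept: 5.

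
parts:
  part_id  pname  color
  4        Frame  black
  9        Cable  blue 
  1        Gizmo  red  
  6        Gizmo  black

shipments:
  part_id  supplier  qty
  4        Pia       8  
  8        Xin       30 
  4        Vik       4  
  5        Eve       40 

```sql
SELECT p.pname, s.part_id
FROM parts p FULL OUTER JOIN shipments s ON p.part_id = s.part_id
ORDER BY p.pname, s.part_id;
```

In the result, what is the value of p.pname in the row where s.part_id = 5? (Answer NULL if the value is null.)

FULL OUTER JOIN keeps every row from both sides; unmatched rows get NULL for the other side's columns.
Matching on p.part_id = s.part_id.
- p[0] part_id=4 → 2 match(es) in s → 2 row(s).
- p[1] part_id=9 → no match; kept with NULLs on the s side.
- p[2] part_id=1 → no match; kept with NULLs on the s side.
- p[3] part_id=6 → no match; kept with NULLs on the s side.
- 2 row(s) from s found no p partner → padded with NULL.

NULL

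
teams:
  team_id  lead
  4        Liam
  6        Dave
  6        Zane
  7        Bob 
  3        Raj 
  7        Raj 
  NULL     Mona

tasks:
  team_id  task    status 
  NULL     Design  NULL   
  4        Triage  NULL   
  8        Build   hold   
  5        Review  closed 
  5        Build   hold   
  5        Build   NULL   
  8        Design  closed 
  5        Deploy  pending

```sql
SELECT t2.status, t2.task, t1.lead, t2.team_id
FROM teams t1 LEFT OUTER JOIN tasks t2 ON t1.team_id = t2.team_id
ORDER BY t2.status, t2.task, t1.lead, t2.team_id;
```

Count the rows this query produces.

7

LEFT JOIN keeps every row from `teams`; unmatched rows get NULL for `tasks`'s columns.
Matching on t1.team_id = t2.team_id. A NULL in a compared column never satisfies the condition.
Matched pairs: 1; unmatched t1 rows kept: 6.
Total: 1 matched + 6 padded = 7 rows.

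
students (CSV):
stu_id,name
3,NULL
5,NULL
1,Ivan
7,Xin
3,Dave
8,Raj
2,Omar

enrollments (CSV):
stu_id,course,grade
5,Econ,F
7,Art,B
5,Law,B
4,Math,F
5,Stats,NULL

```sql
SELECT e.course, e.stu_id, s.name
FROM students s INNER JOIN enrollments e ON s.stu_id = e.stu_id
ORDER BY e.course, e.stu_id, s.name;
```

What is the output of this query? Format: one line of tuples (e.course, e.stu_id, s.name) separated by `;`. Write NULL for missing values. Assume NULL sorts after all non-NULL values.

(Art, 7, Xin); (Econ, 5, NULL); (Law, 5, NULL); (Stats, 5, NULL)

INNER JOIN keeps only pairs where the ON condition holds.
Matching on s.stu_id = e.stu_id.
- s row (stu_id=3): no match → dropped.
- s row (stu_id=5): matches 3 e row(s) → 3 output row(s).
- s row (stu_id=1): no match → dropped.
- s row (stu_id=7): matches 1 e row(s) → 1 output row(s).
- s row (stu_id=3): no match → dropped.
- s row (stu_id=8): no match → dropped.
- s row (stu_id=2): no match → dropped.
After projecting and ordering:
e.course | e.stu_id | s.name
Art | 7 | Xin
Econ | 5 | NULL
Law | 5 | NULL
Stats | 5 | NULL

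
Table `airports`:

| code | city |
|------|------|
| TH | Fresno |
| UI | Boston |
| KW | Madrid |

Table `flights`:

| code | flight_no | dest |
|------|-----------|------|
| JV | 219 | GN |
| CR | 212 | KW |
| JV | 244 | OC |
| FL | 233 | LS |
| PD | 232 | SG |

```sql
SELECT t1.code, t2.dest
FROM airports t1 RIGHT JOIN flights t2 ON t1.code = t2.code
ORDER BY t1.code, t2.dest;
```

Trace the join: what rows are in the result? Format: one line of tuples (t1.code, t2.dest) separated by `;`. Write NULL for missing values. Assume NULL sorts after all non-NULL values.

RIGHT JOIN keeps every row from `flights`; unmatched rows get NULL for `airports`'s columns.
Matching on t1.code = t2.code.
Matched pairs: 0; unmatched t2 rows kept: 5.

(NULL, GN); (NULL, KW); (NULL, LS); (NULL, OC); (NULL, SG)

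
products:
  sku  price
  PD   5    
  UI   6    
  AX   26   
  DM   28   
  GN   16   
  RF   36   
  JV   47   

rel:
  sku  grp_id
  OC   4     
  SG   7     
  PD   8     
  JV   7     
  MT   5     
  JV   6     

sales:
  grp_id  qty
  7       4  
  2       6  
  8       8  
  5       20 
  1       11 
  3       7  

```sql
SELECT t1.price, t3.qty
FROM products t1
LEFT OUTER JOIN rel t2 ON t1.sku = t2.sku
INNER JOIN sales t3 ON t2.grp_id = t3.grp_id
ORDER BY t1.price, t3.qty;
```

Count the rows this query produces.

Joins associate left-to-right: products LEFT JOIN rel on sku gives 8 intermediate row(s).
Then INNER JOIN `sales t3` on grp_id: keep only rows whose t2.grp_id appears in t3.
Result: 2 row(s).

2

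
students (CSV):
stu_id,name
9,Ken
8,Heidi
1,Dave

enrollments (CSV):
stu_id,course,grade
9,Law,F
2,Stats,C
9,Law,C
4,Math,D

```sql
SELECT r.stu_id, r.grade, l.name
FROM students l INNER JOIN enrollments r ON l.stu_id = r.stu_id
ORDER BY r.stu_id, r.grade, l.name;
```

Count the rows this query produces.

2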